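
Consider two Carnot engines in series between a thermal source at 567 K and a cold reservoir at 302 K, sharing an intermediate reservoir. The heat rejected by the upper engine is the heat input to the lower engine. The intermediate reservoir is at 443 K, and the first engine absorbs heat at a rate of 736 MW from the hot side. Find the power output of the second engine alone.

Heat entering the second stage: Q_m = Q_H·(T_m/T_H) = 736 × 443.00/567.00 = 575.0 MW.
Second-stage efficiency η₂ = 1 − T_C/T_m = 1 − 302.00/443.00 = 0.3183, so W₂ = η₂·Q_m = 183.0 MW.

Ẇ₂ ≈ 183.0 MW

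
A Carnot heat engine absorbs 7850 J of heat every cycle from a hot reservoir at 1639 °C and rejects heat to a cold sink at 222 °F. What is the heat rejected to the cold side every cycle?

Q_C ≈ 1550 J

T_H = 1639 °C → 1639 + 273.15 = 1912.15 K.
T_C = 222 °F → (222 − 32) × 5/9 = 105.56 °C = 378.71 K.
Since the cycle is reversible, η = 1 − T_C/T_H = 1 − 378.71/1912.15 = 0.8019.
For a reversible cycle Q_C/Q_H = T_C/T_H, so Q_C = 7850 × 378.71/1912.15 = 1550 J.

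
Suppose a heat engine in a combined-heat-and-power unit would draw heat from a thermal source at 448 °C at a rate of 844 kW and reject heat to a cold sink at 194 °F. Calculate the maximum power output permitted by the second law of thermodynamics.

T_H = 448 °C → 448 + 273.15 = 721.15 K.
T_C = 194 °F → (194 − 32) × 5/9 = 90.00 °C = 363.15 K.
The second-law ceiling is the Carnot efficiency, η_max = 1 − T_C/T_H = 1 − 363.15/721.15 = 0.4964.
W_max = η_max · Q_H = 0.4964 × 844 = 419 kW.

Ẇ_max ≈ 419 kW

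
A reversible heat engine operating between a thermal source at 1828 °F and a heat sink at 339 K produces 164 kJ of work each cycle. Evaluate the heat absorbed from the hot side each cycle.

Q_H ≈ 223.7 kJ

T_H = 1828 °F → (1828 − 32) × 5/9 = 997.78 °C = 1270.93 K.
For a reversible engine, η = 1 − T_C/T_H = 1 − 339.00/1270.93 = 0.7333.
Q_H = W/η = 164/0.7333 = 223.7 kJ.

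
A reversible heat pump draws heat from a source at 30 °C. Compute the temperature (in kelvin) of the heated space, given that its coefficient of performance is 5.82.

T_H ≈ 366.0 K

T_C = 30 °C → 30 + 273.15 = 303.15 K.
COP_HP = T_H/(T_H − T_C) ⇒ T_H = T_C·COP_HP/(COP_HP − 1) = 303.15 × 5.82/(5.82 − 1) = 366.0 K.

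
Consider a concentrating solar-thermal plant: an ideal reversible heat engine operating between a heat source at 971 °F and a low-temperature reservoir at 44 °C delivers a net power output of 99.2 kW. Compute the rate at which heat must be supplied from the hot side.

Q̇_H ≈ 165.1 kW

T_H = 971 °F → (971 − 32) × 5/9 = 521.67 °C = 794.82 K.
T_C = 44 °C → 44 + 273.15 = 317.15 K.
η_rev = 1 − T_C/T_H = 1 − 317.15/794.82 = 0.6010.
Q_H = W/η = 99.2/0.6010 = 165.1 kW.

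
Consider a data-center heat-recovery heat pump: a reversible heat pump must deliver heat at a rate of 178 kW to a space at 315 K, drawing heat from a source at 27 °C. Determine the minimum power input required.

T_C = 27 °C → 27 + 273.15 = 300.15 K.
Reversible heating COP: COP_HP = T_H/(T_H − T_C) = 315.00/14.85 = 21.2121.
W = Q_H/COP_HP = 178/21.2121 = 8.39 kW.

Ẇ_in ≈ 8.39 kW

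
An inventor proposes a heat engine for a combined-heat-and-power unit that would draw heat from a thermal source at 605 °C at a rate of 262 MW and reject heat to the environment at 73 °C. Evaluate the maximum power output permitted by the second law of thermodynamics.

Ẇ_max ≈ 158.7 MW

T_H = 605 °C → 605 + 273.15 = 878.15 K.
T_C = 73 °C → 73 + 273.15 = 346.15 K.
The second-law ceiling is the Carnot efficiency, η_max = 1 − T_C/T_H = 1 − 346.15/878.15 = 0.6058.
W_max = η_max · Q_H = 0.6058 × 262 = 158.7 MW.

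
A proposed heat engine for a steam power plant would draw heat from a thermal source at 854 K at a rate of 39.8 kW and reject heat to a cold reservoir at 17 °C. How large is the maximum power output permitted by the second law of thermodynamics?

T_C = 17 °C → 17 + 273.15 = 290.15 K.
The upper bound on efficiency is η_max = 1 − T_C/T_H = 1 − 290.15/854.00 = 0.6602.
W_max = η_max · Q_H = 0.6602 × 39.8 = 26.3 kW.

Ẇ_max ≈ 26.3 kW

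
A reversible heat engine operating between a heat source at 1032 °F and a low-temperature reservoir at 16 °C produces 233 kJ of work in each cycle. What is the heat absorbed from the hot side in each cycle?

Q_H ≈ 358 kJ

T_H = 1032 °F → (1032 − 32) × 5/9 = 555.56 °C = 828.71 K.
T_C = 16 °C → 16 + 273.15 = 289.15 K.
Carnot efficiency: η = 1 − T_C/T_H = 1 − 289.15/828.71 = 0.6511.
Q_H = W/η = 233/0.6511 = 358 kJ.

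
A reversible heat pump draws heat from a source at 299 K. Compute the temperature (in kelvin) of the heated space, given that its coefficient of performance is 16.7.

COP_HP = T_H/(T_H − T_C) ⇒ T_H = T_C·COP_HP/(COP_HP − 1) = 299.00 × 16.7/(16.7 − 1) = 318 K.

T_H ≈ 318 K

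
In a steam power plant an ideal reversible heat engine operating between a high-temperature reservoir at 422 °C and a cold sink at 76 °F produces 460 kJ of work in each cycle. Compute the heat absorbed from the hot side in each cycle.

T_H = 422 °C → 422 + 273.15 = 695.15 K.
T_C = 76 °F → (76 − 32) × 5/9 = 24.44 °C = 297.59 K.
η_rev = 1 − T_C/T_H = 1 − 297.59/695.15 = 0.5719.
Q_H = W/η = 460/0.5719 = 804 kJ.

Q_H ≈ 804 kJ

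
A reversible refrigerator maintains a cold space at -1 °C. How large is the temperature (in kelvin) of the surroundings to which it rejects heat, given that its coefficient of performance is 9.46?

T_C = -1 °C → -1 + 273.15 = 272.15 K.
COP_R = T_C/(T_H − T_C) ⇒ T_H = T_C·(1 + 1/COP_R) = 272.15 × (1 + 1/9.46) = 301 K.

T_H ≈ 301 K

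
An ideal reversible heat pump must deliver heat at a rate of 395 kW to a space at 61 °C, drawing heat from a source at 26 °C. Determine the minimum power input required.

Ẇ_in ≈ 41.4 kW

T_H = 61 °C → 61 + 273.15 = 334.15 K.
T_C = 26 °C → 26 + 273.15 = 299.15 K.
The Carnot heat-pump COP is COP_HP = T_H/(T_H − T_C) = 334.15/35.00 = 9.5471.
W = Q_H/COP_HP = 395/9.5471 = 41.4 kW.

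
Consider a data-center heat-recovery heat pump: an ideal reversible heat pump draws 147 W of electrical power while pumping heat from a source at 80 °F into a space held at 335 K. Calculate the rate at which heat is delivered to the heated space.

Q̇_H ≈ 1400 W

T_C = 80 °F → (80 − 32) × 5/9 = 26.67 °C = 299.82 K.
For a reversible heat pump, COP_HP = T_H/(T_H − T_C) = 335.00/35.18 = 9.5216.
Q_H = COP_HP · W = 9.5216 × 147 = 1400 W.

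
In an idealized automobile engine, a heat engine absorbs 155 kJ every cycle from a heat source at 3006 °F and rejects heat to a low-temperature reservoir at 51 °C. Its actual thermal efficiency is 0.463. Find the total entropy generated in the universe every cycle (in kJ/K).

T_H = 3006 °F → (3006 − 32) × 5/9 = 1652.22 °C = 1925.37 K.
T_C = 51 °C → 51 + 273.15 = 324.15 K.
W = η·Q_H = 0.463 × 155 = 71.77 kJ, so Q_C = Q_H − W = 83.23 kJ.
Entropy balance on the reservoirs: −Q_H/T_H = -0.08050 kJ/K, +Q_C/T_C = 0.2568 kJ/K.
ΔS_univ = −Q_H/T_H + Q_C/T_C = 0.1763 kJ/K (> 0, since η = 0.463 < η_Carnot = 0.832).

ΔS_univ ≈ 0.1763 kJ/K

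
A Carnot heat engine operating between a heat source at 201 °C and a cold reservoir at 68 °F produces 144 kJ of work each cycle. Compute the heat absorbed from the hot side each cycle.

Q_H ≈ 377 kJ

T_H = 201 °C → 201 + 273.15 = 474.15 K.
T_C = 68 °F → (68 − 32) × 5/9 = 20.00 °C = 293.15 K.
Carnot efficiency: η = 1 − T_C/T_H = 1 − 293.15/474.15 = 0.3817.
Q_H = W/η = 144/0.3817 = 377 kJ.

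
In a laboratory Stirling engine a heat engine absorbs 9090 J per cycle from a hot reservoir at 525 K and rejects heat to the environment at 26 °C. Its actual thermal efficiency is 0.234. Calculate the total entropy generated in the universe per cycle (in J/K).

ΔS_univ ≈ 5.96 J/K

T_C = 26 °C → 26 + 273.15 = 299.15 K.
W = η·Q_H = 0.234 × 9090 = 2127 J, so Q_C = Q_H − W = 6963 J.
Entropy balance on the reservoirs: −Q_H/T_H = -17.31 J/K, +Q_C/T_C = 23.28 J/K.
ΔS_univ = −Q_H/T_H + Q_C/T_C = 5.96 J/K (> 0, since η = 0.234 < η_Carnot = 0.430).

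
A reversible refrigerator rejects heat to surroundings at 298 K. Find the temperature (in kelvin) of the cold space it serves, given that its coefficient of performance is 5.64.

COP_R = T_C/(T_H − T_C) ⇒ T_C = T_H·COP_R/(1 + COP_R) = 298.00 × 5.64/(1 + 5.64) = 253 K.

T_C ≈ 253 K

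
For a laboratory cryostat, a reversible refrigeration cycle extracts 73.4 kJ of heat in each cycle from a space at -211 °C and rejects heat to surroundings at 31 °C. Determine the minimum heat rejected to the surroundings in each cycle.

Q_H ≈ 359.2 kJ

T_H = 31 °C → 31 + 273.15 = 304.15 K.
T_C = -211 °C → -211 + 273.15 = 62.15 K.
For a reversible cycle Q_H/Q_C = T_H/T_C, so Q_H = Q_C·T_H/T_C = 73.4 × 304.15/62.15 = 359.2 kJ.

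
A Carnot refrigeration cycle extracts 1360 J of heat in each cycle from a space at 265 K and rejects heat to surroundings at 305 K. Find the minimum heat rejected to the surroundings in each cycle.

Q_H ≈ 1570 J

For a reversible cycle Q_H/Q_C = T_H/T_C, so Q_H = Q_C·T_H/T_C = 1360 × 305.00/265.00 = 1570 J.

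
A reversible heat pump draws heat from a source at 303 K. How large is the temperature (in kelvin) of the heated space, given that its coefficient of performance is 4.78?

T_H ≈ 383 K

COP_HP = T_H/(T_H − T_C) ⇒ T_H = T_C·COP_HP/(COP_HP − 1) = 303.00 × 4.78/(4.78 − 1) = 383 K.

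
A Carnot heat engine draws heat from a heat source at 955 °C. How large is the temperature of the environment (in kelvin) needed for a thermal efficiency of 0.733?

T_C ≈ 327.9 K

T_H = 955 °C → 955 + 273.15 = 1228.15 K.
From η = 1 − T_C/T_H, T_C = T_H·(1 − η) = 1228.15 × (1 − 0.733) = 327.9 K.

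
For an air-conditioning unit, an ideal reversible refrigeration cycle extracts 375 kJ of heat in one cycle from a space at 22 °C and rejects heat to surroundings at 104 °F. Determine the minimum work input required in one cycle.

T_H = 104 °F → (104 − 32) × 5/9 = 40.00 °C = 313.15 K.
T_C = 22 °C → 22 + 273.15 = 295.15 K.
COP_R = T_C/(T_H − T_C) = 295.15/18.00 = 16.3972.
W = Q_C/COP_R = 375/16.3972 = 22.9 kJ.

W_in ≈ 22.9 kJ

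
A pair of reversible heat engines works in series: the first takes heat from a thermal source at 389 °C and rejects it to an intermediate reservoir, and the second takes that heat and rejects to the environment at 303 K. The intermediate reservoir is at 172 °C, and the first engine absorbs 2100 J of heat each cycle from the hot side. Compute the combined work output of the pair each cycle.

W_total ≈ 1139 J

T_H = 389 °C → 389 + 273.15 = 662.15 K.
Two reversible stages in series are equivalent to a single Carnot engine between T_H and T_C, so η_total = 1 − T_C/T_H = 1 − 303.00/662.15 = 0.5424.
W_total = η_total · Q_H = 0.5424 × 2100 = 1139 J.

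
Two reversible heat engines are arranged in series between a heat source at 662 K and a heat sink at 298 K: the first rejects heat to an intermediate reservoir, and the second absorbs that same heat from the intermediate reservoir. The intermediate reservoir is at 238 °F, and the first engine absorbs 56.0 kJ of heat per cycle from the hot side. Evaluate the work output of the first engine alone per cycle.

W₁ ≈ 23.2 kJ

T_m = 238 °F → (238 − 32) × 5/9 = 114.44 °C = 387.59 K.
First-stage efficiency η₁ = 1 − T_m/T_H = 1 − 387.59/662.00 = 0.4145.
W₁ = η₁·Q_H = 0.4145 × 56.0 = 23.2 kJ.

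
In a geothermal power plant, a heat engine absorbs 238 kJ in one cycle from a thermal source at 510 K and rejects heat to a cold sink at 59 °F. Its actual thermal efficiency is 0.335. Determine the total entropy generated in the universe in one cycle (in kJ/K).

T_C = 59 °F → (59 − 32) × 5/9 = 15.00 °C = 288.15 K.
W = η·Q_H = 0.335 × 238 = 79.73 kJ, so Q_C = Q_H − W = 158.3 kJ.
The hot reservoir loses entropy Q_H/T_H = 238/510.00 = 0.4667 kJ/K; the cold reservoir gains Q_C/T_C = 158.3/288.15 = 0.5493 kJ/K.
ΔS_univ = −Q_H/T_H + Q_C/T_C = 0.08260 kJ/K (> 0, since η = 0.335 < η_Carnot = 0.435).

ΔS_univ ≈ 0.08260 kJ/K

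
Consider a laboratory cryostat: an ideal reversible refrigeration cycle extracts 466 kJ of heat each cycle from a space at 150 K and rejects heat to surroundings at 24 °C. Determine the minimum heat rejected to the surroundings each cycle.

T_H = 24 °C → 24 + 273.15 = 297.15 K.
For a reversible cycle Q_H/Q_C = T_H/T_C, so Q_H = Q_C·T_H/T_C = 466 × 297.15/150.00 = 923 kJ.

Q_H ≈ 923 kJ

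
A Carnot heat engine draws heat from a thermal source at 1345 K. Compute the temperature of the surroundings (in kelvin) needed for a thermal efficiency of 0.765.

From η = 1 − T_C/T_H, T_C = T_H·(1 − η) = 1345.00 × (1 − 0.765) = 316.1 K.

T_C ≈ 316.1 K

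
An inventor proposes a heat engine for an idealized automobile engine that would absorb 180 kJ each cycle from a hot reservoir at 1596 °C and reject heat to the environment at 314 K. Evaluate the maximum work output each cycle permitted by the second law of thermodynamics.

W_max ≈ 150 kJ

T_H = 1596 °C → 1596 + 273.15 = 1869.15 K.
By the Carnot theorem, η_max = 1 − T_C/T_H = 1 − 314.00/1869.15 = 0.8320.
W_max = η_max · Q_H = 0.8320 × 180 = 150 kJ.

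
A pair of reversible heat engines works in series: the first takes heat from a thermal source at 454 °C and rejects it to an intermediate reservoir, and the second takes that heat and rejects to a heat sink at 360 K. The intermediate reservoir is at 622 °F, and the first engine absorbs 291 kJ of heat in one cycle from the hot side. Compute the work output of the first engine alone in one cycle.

T_H = 454 °C → 454 + 273.15 = 727.15 K.
T_m = 622 °F → (622 − 32) × 5/9 = 327.78 °C = 600.93 K.
First-stage efficiency η₁ = 1 − T_m/T_H = 1 − 600.93/727.15 = 0.1736.
W₁ = η₁·Q_H = 0.1736 × 291 = 50.5 kJ.

W₁ ≈ 50.5 kJ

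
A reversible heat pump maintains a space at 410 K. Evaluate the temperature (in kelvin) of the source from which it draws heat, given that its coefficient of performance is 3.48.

COP_HP = T_H/(T_H − T_C) ⇒ T_C = T_H·(COP_HP − 1)/COP_HP = 410.00 × (3.48 − 1)/3.48 = 292 K.

T_C ≈ 292 K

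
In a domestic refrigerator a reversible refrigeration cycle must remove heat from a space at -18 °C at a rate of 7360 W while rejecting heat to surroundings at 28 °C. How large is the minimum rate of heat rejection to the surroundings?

T_H = 28 °C → 28 + 273.15 = 301.15 K.
T_C = -18 °C → -18 + 273.15 = 255.15 K.
For a reversible cycle Q_H/Q_C = T_H/T_C, so Q_H = Q_C·T_H/T_C = 7360 × 301.15/255.15 = 8690 W.

Q̇_H ≈ 8690 W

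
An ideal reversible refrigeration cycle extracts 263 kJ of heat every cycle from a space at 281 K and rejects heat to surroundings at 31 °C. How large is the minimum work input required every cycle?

T_H = 31 °C → 31 + 273.15 = 304.15 K.
The reversible coefficient of performance is COP_R = T_C/(T_H − T_C) = 281.00/23.15 = 12.1382.
W = Q_C/COP_R = 263/12.1382 = 21.7 kJ.

W_in ≈ 21.7 kJ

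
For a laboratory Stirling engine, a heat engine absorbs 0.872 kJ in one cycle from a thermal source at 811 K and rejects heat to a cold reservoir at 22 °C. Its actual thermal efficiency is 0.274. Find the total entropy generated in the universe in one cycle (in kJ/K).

ΔS_univ ≈ 0.00107 kJ/K

T_C = 22 °C → 22 + 273.15 = 295.15 K.
W = η·Q_H = 0.274 × 0.872 = 0.2389 kJ, so Q_C = Q_H − W = 0.6331 kJ.
Reservoir entropy changes: ΔS_H = −Q_H/T_H = −0.872/811.00 = -0.001075 kJ/K and ΔS_C = +Q_C/T_C = 0.6331/295.15 = 0.002145 kJ/K.
ΔS_univ = −Q_H/T_H + Q_C/T_C = 0.00107 kJ/K (> 0, since η = 0.274 < η_Carnot = 0.636).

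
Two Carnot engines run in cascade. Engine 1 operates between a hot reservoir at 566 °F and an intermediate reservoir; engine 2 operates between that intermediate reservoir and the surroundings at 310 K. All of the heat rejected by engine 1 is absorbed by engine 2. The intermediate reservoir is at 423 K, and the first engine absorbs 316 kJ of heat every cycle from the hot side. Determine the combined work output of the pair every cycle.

T_H = 566 °F → (566 − 32) × 5/9 = 296.67 °C = 569.82 K.
Two reversible stages in series are equivalent to a single Carnot engine between T_H and T_C, so η_total = 1 − T_C/T_H = 1 − 310.00/569.82 = 0.4560.
W_total = η_total · Q_H = 0.4560 × 316 = 144.1 kJ.

W_total ≈ 144.1 kJ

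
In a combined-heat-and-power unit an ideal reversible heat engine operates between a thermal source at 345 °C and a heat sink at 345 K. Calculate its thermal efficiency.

η ≈ 0.442

T_H = 345 °C → 345 + 273.15 = 618.15 K.
The Carnot efficiency is η = 1 − T_C/T_H = 1 − 345.00/618.15 = 0.442.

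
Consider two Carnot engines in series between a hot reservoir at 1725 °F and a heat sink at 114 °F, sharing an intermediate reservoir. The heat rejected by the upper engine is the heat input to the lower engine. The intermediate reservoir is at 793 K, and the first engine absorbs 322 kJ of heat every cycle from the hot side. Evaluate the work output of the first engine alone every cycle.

T_H = 1725 °F → (1725 − 32) × 5/9 = 940.56 °C = 1213.71 K.
T_C = 114 °F → (114 − 32) × 5/9 = 45.56 °C = 318.71 K.
First-stage efficiency η₁ = 1 − T_m/T_H = 1 − 793.00/1213.71 = 0.3466.
W₁ = η₁·Q_H = 0.3466 × 322 = 111.6 kJ.

W₁ ≈ 111.6 kJ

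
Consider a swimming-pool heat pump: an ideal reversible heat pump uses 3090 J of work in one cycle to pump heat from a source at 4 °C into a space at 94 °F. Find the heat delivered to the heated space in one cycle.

T_H = 94 °F → (94 − 32) × 5/9 = 34.44 °C = 307.59 K.
T_C = 4 °C → 4 + 273.15 = 277.15 K.
Reversible heating COP: COP_HP = T_H/(T_H − T_C) = 307.59/30.44 = 10.1035.
Q_H = COP_HP · W = 10.1035 × 3090 = 31220 J.

Q_H ≈ 31220 J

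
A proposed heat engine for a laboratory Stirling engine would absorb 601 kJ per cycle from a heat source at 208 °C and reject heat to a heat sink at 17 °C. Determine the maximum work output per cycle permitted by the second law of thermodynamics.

T_H = 208 °C → 208 + 273.15 = 481.15 K.
T_C = 17 °C → 17 + 273.15 = 290.15 K.
The upper bound on efficiency is η_max = 1 − T_C/T_H = 1 − 290.15/481.15 = 0.3970.
W_max = η_max · Q_H = 0.3970 × 601 = 238.6 kJ.

W_max ≈ 238.6 kJ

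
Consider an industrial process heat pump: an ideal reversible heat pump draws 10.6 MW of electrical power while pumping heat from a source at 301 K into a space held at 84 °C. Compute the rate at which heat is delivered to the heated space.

T_H = 84 °C → 84 + 273.15 = 357.15 K.
COP_HP = T_H/(T_H − T_C) = 357.15/56.15 = 6.3606.
Q_H = COP_HP · W = 6.3606 × 10.6 = 67.42 MW.

Q̇_H ≈ 67.42 MW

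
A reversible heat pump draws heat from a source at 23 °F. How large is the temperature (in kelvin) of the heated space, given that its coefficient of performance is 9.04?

T_C = 23 °F → (23 − 32) × 5/9 = -5.00 °C = 268.15 K.
COP_HP = T_H/(T_H − T_C) ⇒ T_H = T_C·COP_HP/(COP_HP − 1) = 268.15 × 9.04/(9.04 − 1) = 301.5 K.

T_H ≈ 301.5 K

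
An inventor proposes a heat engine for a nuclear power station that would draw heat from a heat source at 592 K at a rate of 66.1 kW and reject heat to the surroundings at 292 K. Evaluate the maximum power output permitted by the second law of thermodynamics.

Ẇ_max ≈ 33.50 kW

By the Carnot theorem, η_max = 1 − T_C/T_H = 1 − 292.00/592.00 = 0.5068.
W_max = η_max · Q_H = 0.5068 × 66.1 = 33.50 kW.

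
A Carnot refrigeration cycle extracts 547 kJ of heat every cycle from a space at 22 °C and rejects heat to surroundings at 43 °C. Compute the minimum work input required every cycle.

T_H = 43 °C → 43 + 273.15 = 316.15 K.
T_C = 22 °C → 22 + 273.15 = 295.15 K.
Carnot COP: COP_R = T_C/(T_H − T_C) = 295.15/21.00 = 14.0548.
W = Q_C/COP_R = 547/14.0548 = 38.9 kJ.

W_in ≈ 38.9 kJ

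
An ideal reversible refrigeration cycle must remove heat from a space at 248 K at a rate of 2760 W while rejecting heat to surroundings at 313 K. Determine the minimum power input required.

Ẇ_in ≈ 723 W

Carnot COP: COP_R = T_C/(T_H − T_C) = 248.00/65.00 = 3.8154.
W = Q_C/COP_R = 2760/3.8154 = 723 W.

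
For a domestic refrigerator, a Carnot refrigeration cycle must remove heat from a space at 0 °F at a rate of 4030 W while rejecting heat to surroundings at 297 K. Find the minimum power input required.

Ẇ_in ≈ 657 W

T_C = 0 °F → (0 − 32) × 5/9 = -17.78 °C = 255.37 K.
The reversible coefficient of performance is COP_R = T_C/(T_H − T_C) = 255.37/41.63 = 6.1347.
W = Q_C/COP_R = 4030/6.1347 = 657 W.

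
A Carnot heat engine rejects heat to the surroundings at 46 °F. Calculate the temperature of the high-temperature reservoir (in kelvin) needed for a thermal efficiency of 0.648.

T_H ≈ 798 K

T_C = 46 °F → (46 − 32) × 5/9 = 7.78 °C = 280.93 K.
From η = 1 − T_C/T_H, solving for T_H gives T_H = T_C/(1 − η) = 280.93/(1 − 0.648) = 798 K.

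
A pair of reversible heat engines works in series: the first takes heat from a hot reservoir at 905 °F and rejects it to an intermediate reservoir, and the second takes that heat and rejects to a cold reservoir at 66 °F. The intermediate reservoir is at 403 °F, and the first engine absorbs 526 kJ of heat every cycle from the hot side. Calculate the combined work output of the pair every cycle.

W_total ≈ 323.4 kJ

T_H = 905 °F → (905 − 32) × 5/9 = 485.00 °C = 758.15 K.
T_C = 66 °F → (66 − 32) × 5/9 = 18.89 °C = 292.04 K.
Two reversible stages in series are equivalent to a single Carnot engine between T_H and T_C, so η_total = 1 − T_C/T_H = 1 − 292.04/758.15 = 0.6148.
W_total = η_total · Q_H = 0.6148 × 526 = 323.4 kJ.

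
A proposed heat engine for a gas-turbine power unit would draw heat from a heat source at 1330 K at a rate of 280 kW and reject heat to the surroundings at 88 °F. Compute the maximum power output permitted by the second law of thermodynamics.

Ẇ_max ≈ 215.9 kW

T_C = 88 °F → (88 − 32) × 5/9 = 31.11 °C = 304.26 K.
The upper bound on efficiency is η_max = 1 − T_C/T_H = 1 − 304.26/1330.00 = 0.7712.
W_max = η_max · Q_H = 0.7712 × 280 = 215.9 kW.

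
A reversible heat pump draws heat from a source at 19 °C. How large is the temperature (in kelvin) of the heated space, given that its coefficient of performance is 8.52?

T_H ≈ 331 K

T_C = 19 °C → 19 + 273.15 = 292.15 K.
COP_HP = T_H/(T_H − T_C) ⇒ T_H = T_C·COP_HP/(COP_HP − 1) = 292.15 × 8.52/(8.52 − 1) = 331 K.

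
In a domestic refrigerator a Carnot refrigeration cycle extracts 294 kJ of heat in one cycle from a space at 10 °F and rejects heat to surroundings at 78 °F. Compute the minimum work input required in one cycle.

T_H = 78 °F → (78 − 32) × 5/9 = 25.56 °C = 298.71 K.
T_C = 10 °F → (10 − 32) × 5/9 = -12.22 °C = 260.93 K.
COP_R = T_C/(T_H − T_C) = 260.93/37.78 = 6.9069.
W = Q_C/COP_R = 294/6.9069 = 42.57 kJ.

W_in ≈ 42.57 kJ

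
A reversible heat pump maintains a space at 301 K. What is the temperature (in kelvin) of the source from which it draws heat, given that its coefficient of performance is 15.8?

COP_HP = T_H/(T_H − T_C) ⇒ T_C = T_H·(COP_HP − 1)/COP_HP = 301.00 × (15.8 − 1)/15.8 = 282 K.

T_C ≈ 282 K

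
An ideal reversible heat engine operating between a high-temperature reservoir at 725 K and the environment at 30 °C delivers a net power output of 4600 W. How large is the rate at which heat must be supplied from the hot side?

Q̇_H ≈ 7906 W

T_C = 30 °C → 30 + 273.15 = 303.15 K.
Carnot efficiency: η = 1 − T_C/T_H = 1 − 303.15/725.00 = 0.5819.
Q_H = W/η = 4600/0.5819 = 7906 W.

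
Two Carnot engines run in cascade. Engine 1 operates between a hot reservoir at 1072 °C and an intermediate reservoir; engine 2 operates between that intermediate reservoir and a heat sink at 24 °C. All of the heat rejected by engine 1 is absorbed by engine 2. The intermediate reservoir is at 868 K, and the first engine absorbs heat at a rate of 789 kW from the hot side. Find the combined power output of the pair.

T_H = 1072 °C → 1072 + 273.15 = 1345.15 K.
T_C = 24 °C → 24 + 273.15 = 297.15 K.
Two reversible stages in series are equivalent to a single Carnot engine between T_H and T_C, so η_total = 1 − T_C/T_H = 1 − 297.15/1345.15 = 0.7791.
W_total = η_total · Q_H = 0.7791 × 789 = 615 kW.

Ẇ_total ≈ 615 kW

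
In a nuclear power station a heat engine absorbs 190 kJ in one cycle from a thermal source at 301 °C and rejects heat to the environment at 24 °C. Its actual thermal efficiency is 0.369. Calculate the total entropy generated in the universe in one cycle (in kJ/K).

T_H = 301 °C → 301 + 273.15 = 574.15 K.
T_C = 24 °C → 24 + 273.15 = 297.15 K.
W = η·Q_H = 0.369 × 190 = 70.11 kJ, so Q_C = Q_H − W = 119.9 kJ.
Reservoir entropy changes: ΔS_H = −Q_H/T_H = −190/574.15 = -0.3309 kJ/K and ΔS_C = +Q_C/T_C = 119.9/297.15 = 0.4035 kJ/K.
ΔS_univ = −Q_H/T_H + Q_C/T_C = 0.0725 kJ/K (> 0, since η = 0.369 < η_Carnot = 0.482).

ΔS_univ ≈ 0.0725 kJ/K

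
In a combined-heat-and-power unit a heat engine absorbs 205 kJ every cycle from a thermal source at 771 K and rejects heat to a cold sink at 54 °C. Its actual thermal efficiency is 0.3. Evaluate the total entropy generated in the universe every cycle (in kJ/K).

ΔS_univ ≈ 0.173 kJ/K

T_C = 54 °C → 54 + 273.15 = 327.15 K.
W = η·Q_H = 0.3 × 205 = 61.50 kJ, so Q_C = Q_H − W = 143.5 kJ.
Reservoir entropy changes: ΔS_H = −Q_H/T_H = −205/771.00 = -0.2659 kJ/K and ΔS_C = +Q_C/T_C = 143.5/327.15 = 0.4386 kJ/K.
ΔS_univ = −Q_H/T_H + Q_C/T_C = 0.173 kJ/K (> 0, since η = 0.3 < η_Carnot = 0.576).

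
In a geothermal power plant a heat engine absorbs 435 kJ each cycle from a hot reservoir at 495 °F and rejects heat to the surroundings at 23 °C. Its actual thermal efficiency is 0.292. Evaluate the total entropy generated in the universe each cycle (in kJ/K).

T_H = 495 °F → (495 − 32) × 5/9 = 257.22 °C = 530.37 K.
T_C = 23 °C → 23 + 273.15 = 296.15 K.
W = η·Q_H = 0.292 × 435 = 127.0 kJ, so Q_C = Q_H − W = 308.0 kJ.
Reservoir entropy changes: ΔS_H = −Q_H/T_H = −435/530.37 = -0.8202 kJ/K and ΔS_C = +Q_C/T_C = 308.0/296.15 = 1.040 kJ/K.
ΔS_univ = −Q_H/T_H + Q_C/T_C = 0.220 kJ/K (> 0, since η = 0.292 < η_Carnot = 0.442).

ΔS_univ ≈ 0.220 kJ/K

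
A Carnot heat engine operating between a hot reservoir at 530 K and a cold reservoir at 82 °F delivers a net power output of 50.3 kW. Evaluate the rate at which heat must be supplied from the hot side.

Q̇_H ≈ 116 kW

T_C = 82 °F → (82 − 32) × 5/9 = 27.78 °C = 300.93 K.
For a reversible engine, η = 1 − T_C/T_H = 1 − 300.93/530.00 = 0.4322.
Q_H = W/η = 50.3/0.4322 = 116 kW.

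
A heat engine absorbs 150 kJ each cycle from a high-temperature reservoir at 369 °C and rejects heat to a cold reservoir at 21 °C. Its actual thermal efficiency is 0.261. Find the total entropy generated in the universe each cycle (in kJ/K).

ΔS_univ ≈ 0.143 kJ/K

T_H = 369 °C → 369 + 273.15 = 642.15 K.
T_C = 21 °C → 21 + 273.15 = 294.15 K.
W = η·Q_H = 0.261 × 150 = 39.15 kJ, so Q_C = Q_H − W = 110.8 kJ.
The hot reservoir loses entropy Q_H/T_H = 150/642.15 = 0.2336 kJ/K; the cold reservoir gains Q_C/T_C = 110.8/294.15 = 0.3768 kJ/K.
ΔS_univ = −Q_H/T_H + Q_C/T_C = 0.143 kJ/K (> 0, since η = 0.261 < η_Carnot = 0.542).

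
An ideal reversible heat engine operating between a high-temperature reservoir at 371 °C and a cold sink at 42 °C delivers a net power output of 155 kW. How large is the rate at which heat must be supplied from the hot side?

Q̇_H ≈ 303.5 kW

T_H = 371 °C → 371 + 273.15 = 644.15 K.
T_C = 42 °C → 42 + 273.15 = 315.15 K.
For a reversible engine, η = 1 − T_C/T_H = 1 − 315.15/644.15 = 0.5108.
Q_H = W/η = 155/0.5108 = 303.5 kW.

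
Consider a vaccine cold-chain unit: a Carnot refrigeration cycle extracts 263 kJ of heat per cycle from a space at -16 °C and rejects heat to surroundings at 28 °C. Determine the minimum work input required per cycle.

T_H = 28 °C → 28 + 273.15 = 301.15 K.
T_C = -16 °C → -16 + 273.15 = 257.15 K.
COP_R = T_C/(T_H − T_C) = 257.15/44.00 = 5.8443.
W = Q_C/COP_R = 263/5.8443 = 45.0 kJ.

W_in ≈ 45.0 kJ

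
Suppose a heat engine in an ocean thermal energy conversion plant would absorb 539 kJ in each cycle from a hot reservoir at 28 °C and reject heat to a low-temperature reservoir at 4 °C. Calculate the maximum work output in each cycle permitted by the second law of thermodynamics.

T_H = 28 °C → 28 + 273.15 = 301.15 K.
T_C = 4 °C → 4 + 273.15 = 277.15 K.
By the Carnot theorem, η_max = 1 − T_C/T_H = 1 − 277.15/301.15 = 0.0797.
W_max = η_max · Q_H = 0.0797 × 539 = 42.96 kJ.

W_max ≈ 42.96 kJ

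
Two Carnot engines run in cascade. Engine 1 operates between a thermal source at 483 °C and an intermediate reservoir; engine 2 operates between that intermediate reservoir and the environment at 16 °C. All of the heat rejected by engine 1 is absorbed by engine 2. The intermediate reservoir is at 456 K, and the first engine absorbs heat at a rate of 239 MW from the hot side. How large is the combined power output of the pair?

T_H = 483 °C → 483 + 273.15 = 756.15 K.
T_C = 16 °C → 16 + 273.15 = 289.15 K.
Two reversible stages in series are equivalent to a single Carnot engine between T_H and T_C, so η_total = 1 − T_C/T_H = 1 − 289.15/756.15 = 0.6176.
W_total = η_total · Q_H = 0.6176 × 239 = 147.6 MW.

Ẇ_total ≈ 147.6 MW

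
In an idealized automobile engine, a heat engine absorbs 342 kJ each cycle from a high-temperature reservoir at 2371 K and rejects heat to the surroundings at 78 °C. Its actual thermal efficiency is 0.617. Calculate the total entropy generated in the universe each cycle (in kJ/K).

T_C = 78 °C → 78 + 273.15 = 351.15 K.
W = η·Q_H = 0.617 × 342 = 211.0 kJ, so Q_C = Q_H − W = 131.0 kJ.
Reservoir entropy changes: ΔS_H = −Q_H/T_H = −342/2371.00 = -0.1442 kJ/K and ΔS_C = +Q_C/T_C = 131.0/351.15 = 0.3730 kJ/K.
ΔS_univ = −Q_H/T_H + Q_C/T_C = 0.229 kJ/K (> 0, since η = 0.617 < η_Carnot = 0.852).

ΔS_univ ≈ 0.229 kJ/K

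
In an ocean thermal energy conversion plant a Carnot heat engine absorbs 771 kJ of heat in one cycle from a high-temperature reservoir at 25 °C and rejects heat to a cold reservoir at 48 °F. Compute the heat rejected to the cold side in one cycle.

T_H = 25 °C → 25 + 273.15 = 298.15 K.
T_C = 48 °F → (48 − 32) × 5/9 = 8.89 °C = 282.04 K.
Since the cycle is reversible, η = 1 − T_C/T_H = 1 − 282.04/298.15 = 0.0540.
For a reversible cycle Q_C/Q_H = T_C/T_H, so Q_C = 771 × 282.04/298.15 = 729 kJ.

Q_C ≈ 729 kJ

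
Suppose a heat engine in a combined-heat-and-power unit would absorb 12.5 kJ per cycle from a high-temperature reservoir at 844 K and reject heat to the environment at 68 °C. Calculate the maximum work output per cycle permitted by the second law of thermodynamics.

W_max ≈ 7.447 kJ

T_C = 68 °C → 68 + 273.15 = 341.15 K.
The second-law ceiling is the Carnot efficiency, η_max = 1 − T_C/T_H = 1 − 341.15/844.00 = 0.5958.
W_max = η_max · Q_H = 0.5958 × 12.5 = 7.447 kJ.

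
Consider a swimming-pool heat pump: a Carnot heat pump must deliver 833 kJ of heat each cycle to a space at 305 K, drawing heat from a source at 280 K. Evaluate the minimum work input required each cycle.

W_in ≈ 68.3 kJ

The Carnot heat-pump COP is COP_HP = T_H/(T_H − T_C) = 305.00/25.00 = 12.2000.
W = Q_H/COP_HP = 833/12.2000 = 68.3 kJ.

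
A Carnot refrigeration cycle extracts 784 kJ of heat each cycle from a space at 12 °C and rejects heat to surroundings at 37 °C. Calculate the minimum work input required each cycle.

T_H = 37 °C → 37 + 273.15 = 310.15 K.
T_C = 12 °C → 12 + 273.15 = 285.15 K.
Carnot COP: COP_R = T_C/(T_H − T_C) = 285.15/25.00 = 11.4060.
W = Q_C/COP_R = 784/11.4060 = 68.74 kJ.

W_in ≈ 68.74 kJ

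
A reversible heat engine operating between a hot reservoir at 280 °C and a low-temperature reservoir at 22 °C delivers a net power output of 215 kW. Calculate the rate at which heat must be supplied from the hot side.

T_H = 280 °C → 280 + 273.15 = 553.15 K.
T_C = 22 °C → 22 + 273.15 = 295.15 K.
η_rev = 1 − T_C/T_H = 1 − 295.15/553.15 = 0.4664.
Q_H = W/η = 215/0.4664 = 461 kW.

Q̇_H ≈ 461 kW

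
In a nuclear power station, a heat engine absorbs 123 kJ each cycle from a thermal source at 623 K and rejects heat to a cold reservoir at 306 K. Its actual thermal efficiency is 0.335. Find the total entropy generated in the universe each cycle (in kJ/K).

ΔS_univ ≈ 0.0699 kJ/K

W = η·Q_H = 0.335 × 123 = 41.21 kJ, so Q_C = Q_H − W = 81.79 kJ.
Entropy balance on the reservoirs: −Q_H/T_H = -0.1974 kJ/K, +Q_C/T_C = 0.2673 kJ/K.
ΔS_univ = −Q_H/T_H + Q_C/T_C = 0.0699 kJ/K (> 0, since η = 0.335 < η_Carnot = 0.509).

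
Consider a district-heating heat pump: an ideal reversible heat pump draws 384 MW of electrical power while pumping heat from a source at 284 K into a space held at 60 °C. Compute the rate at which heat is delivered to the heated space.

Q̇_H ≈ 2600 MW

T_H = 60 °C → 60 + 273.15 = 333.15 K.
COP_HP = T_H/(T_H − T_C) = 333.15/49.15 = 6.7782.
Q_H = COP_HP · W = 6.7782 × 384 = 2600 MW.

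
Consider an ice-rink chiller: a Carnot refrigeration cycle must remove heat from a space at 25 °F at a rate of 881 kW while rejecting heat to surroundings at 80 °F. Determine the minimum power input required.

Ẇ_in ≈ 100 kW

T_H = 80 °F → (80 − 32) × 5/9 = 26.67 °C = 299.82 K.
T_C = 25 °F → (25 − 32) × 5/9 = -3.89 °C = 269.26 K.
Carnot COP: COP_R = T_C/(T_H − T_C) = 269.26/30.56 = 8.8122.
W = Q_C/COP_R = 881/8.8122 = 100 kW.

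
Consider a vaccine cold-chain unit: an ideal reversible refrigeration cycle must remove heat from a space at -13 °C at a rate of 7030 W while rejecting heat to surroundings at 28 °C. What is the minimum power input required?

T_H = 28 °C → 28 + 273.15 = 301.15 K.
T_C = -13 °C → -13 + 273.15 = 260.15 K.
Carnot COP: COP_R = T_C/(T_H − T_C) = 260.15/41.00 = 6.3451.
W = Q_C/COP_R = 7030/6.3451 = 1110 W.

Ẇ_in ≈ 1110 W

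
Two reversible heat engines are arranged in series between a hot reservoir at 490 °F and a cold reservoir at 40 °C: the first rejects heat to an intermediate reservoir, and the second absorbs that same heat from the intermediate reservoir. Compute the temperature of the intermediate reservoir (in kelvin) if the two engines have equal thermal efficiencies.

T_m ≈ 406 K

T_H = 490 °F → (490 − 32) × 5/9 = 254.44 °C = 527.59 K.
T_C = 40 °C → 40 + 273.15 = 313.15 K.
Equal efficiencies require 1 − T_m/T_H = 1 − T_C/T_m, i.e. T_m/T_H = T_C/T_m, so T_m = √(T_H·T_C) = √(527.59 × 313.15) = 406 K.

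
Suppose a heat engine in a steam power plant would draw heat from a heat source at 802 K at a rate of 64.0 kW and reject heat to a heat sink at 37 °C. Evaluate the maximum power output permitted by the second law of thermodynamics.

Ẇ_max ≈ 39.2 kW

T_C = 37 °C → 37 + 273.15 = 310.15 K.
The upper bound on efficiency is η_max = 1 − T_C/T_H = 1 − 310.15/802.00 = 0.6133.
W_max = η_max · Q_H = 0.6133 × 64.0 = 39.2 kW.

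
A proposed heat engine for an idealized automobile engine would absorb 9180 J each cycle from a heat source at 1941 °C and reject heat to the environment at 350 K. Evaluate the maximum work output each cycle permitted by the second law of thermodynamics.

T_H = 1941 °C → 1941 + 273.15 = 2214.15 K.
No engine can exceed the Carnot limit: η_max = 1 − T_C/T_H = 1 − 350.00/2214.15 = 0.8419.
W_max = η_max · Q_H = 0.8419 × 9180 = 7730 J.

W_max ≈ 7730 J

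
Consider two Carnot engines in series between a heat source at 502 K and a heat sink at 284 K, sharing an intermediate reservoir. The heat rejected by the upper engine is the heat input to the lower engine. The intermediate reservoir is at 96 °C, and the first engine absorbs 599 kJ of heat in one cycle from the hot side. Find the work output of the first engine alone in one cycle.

T_m = 96 °C → 96 + 273.15 = 369.15 K.
First-stage efficiency η₁ = 1 − T_m/T_H = 1 − 369.15/502.00 = 0.2646.
W₁ = η₁·Q_H = 0.2646 × 599 = 159 kJ.

W₁ ≈ 159 kJ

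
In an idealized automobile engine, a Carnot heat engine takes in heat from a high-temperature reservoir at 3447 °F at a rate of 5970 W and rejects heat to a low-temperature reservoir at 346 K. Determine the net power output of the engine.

Ẇ ≈ 5018 W

T_H = 3447 °F → (3447 − 32) × 5/9 = 1897.22 °C = 2170.37 K.
Since the cycle is reversible, η = 1 − T_C/T_H = 1 − 346.00/2170.37 = 0.8406.
W = η·Q_H = 0.8406 × 5970 = 5018 W.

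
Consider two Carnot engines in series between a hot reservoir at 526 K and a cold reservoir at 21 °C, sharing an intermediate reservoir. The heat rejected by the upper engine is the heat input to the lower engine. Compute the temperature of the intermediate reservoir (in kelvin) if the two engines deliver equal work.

T_m ≈ 410 K

T_C = 21 °C → 21 + 273.15 = 294.15 K.
For reversible stages Q_m = Q_H·(T_m/T_H). Setting W₁ = Q_H(1 − T_m/T_H) equal to W₂ = Q_m(1 − T_C/T_m) = Q_H·(T_m − T_C)/T_H gives T_H − T_m = T_m − T_C, so T_m = (T_H + T_C)/2 = (526.00 + 294.15)/2 = 410 K.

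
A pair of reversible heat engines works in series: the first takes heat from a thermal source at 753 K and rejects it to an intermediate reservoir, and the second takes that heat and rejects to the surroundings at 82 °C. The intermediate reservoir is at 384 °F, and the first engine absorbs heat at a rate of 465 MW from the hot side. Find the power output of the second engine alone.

Ẇ₂ ≈ 70.1 MW

T_C = 82 °C → 82 + 273.15 = 355.15 K.
T_m = 384 °F → (384 − 32) × 5/9 = 195.56 °C = 468.71 K.
Heat entering the second stage: Q_m = Q_H·(T_m/T_H) = 465 × 468.71/753.00 = 289 MW.
Second-stage efficiency η₂ = 1 − T_C/T_m = 1 − 355.15/468.71 = 0.2423, so W₂ = η₂·Q_m = 70.1 MW.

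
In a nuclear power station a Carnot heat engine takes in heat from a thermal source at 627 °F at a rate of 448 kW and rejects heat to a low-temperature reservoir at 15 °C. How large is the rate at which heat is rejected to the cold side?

T_H = 627 °F → (627 − 32) × 5/9 = 330.56 °C = 603.71 K.
T_C = 15 °C → 15 + 273.15 = 288.15 K.
The Carnot efficiency is η = 1 − T_C/T_H = 1 − 288.15/603.71 = 0.5227.
For a reversible cycle Q_C/Q_H = T_C/T_H, so Q_C = 448 × 288.15/603.71 = 214 kW.

Q̇_C ≈ 214 kW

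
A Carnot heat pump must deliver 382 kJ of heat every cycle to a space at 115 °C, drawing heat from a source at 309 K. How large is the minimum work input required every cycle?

T_H = 115 °C → 115 + 273.15 = 388.15 K.
Reversible heating COP: COP_HP = T_H/(T_H − T_C) = 388.15/79.15 = 4.9040.
W = Q_H/COP_HP = 382/4.9040 = 77.9 kJ.

W_in ≈ 77.9 kJ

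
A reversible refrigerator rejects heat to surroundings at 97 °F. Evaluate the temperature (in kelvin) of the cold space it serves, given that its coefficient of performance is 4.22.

T_C ≈ 250 K

T_H = 97 °F → (97 − 32) × 5/9 = 36.11 °C = 309.26 K.
COP_R = T_C/(T_H − T_C) ⇒ T_C = T_H·COP_R/(1 + COP_R) = 309.26 × 4.22/(1 + 4.22) = 250 K.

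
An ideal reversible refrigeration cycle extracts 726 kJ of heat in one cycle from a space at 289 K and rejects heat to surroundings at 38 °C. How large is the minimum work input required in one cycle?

T_H = 38 °C → 38 + 273.15 = 311.15 K.
Carnot COP: COP_R = T_C/(T_H − T_C) = 289.00/22.15 = 13.0474.
W = Q_C/COP_R = 726/13.0474 = 55.64 kJ.

W_in ≈ 55.64 kJ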